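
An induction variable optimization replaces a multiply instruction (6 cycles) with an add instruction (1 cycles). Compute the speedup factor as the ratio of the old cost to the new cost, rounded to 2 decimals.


Ratio = mult_cost / add_cost = 6 / 1 = 6.0

6.0


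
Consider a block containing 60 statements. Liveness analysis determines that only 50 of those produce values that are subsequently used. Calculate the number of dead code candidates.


Dead code = total statements - live definitions
= 60 - 50 = 10

10


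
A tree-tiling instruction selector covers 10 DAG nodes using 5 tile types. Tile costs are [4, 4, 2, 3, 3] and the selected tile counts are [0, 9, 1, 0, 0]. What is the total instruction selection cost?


Total cost = sum(count_i * cost_i)
= 0*4 + 9*4 + 1*2 + 0*3 + 0*3
= 38

38


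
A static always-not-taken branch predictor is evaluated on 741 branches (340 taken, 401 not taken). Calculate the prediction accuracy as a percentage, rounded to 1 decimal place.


Predictor: always-not-taken
Correct predictions = 401
Accuracy = 401 / 741 * 100 = 54.1%

54.1


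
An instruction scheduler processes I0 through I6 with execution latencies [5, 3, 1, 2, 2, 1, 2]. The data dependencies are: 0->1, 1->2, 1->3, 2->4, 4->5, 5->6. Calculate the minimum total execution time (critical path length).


Compute longest path through dependency graph: dist(Ik) = max over predecessors of dist + latency(Ik).
dist(I0) = latency 5 = 5
dist(I1) = dist(I0) + 3 = 5 + 3 = 8
dist(I2) = dist(I1) + 1 = 8 + 1 = 9
dist(I3) = dist(I1) + 2 = 8 + 2 = 10
dist(I4) = dist(I2) + 2 = 9 + 2 = 11
dist(I5) = dist(I4) + 1 = 11 + 1 = 12
dist(I6) = dist(I5) + 2 = 12 + 2 = 14
Critical path = max dist = 14

14


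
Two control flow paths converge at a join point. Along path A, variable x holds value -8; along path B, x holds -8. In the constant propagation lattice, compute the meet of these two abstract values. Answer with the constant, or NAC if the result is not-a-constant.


Meet operation: if both paths give the same constant, result is that constant; if they differ, result is NAC (not-a-constant).
Path A: -8, Path B: -8 -> equal
Result: constant -> -8

-8


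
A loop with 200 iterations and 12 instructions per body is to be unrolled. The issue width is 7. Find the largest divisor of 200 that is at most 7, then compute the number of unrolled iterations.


Largest divisor of 200 <= 7 is 5
New iterations = 200 / 5 = 40

40


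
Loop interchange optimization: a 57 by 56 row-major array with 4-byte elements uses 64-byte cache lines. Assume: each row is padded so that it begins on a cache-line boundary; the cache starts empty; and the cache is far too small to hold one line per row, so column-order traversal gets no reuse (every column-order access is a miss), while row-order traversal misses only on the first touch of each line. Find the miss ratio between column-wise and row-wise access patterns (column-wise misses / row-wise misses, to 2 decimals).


Each row occupies 56 * 4 = 224 bytes and starts on a line boundary, so it spans ceil(224 / 64) = 4 cache lines.
Row-major traversal misses (one per line touched): 57 * ceil(56 * 4 / 64) = 228
Column-major traversal misses (no reuse, every access misses): 57 * 56 = 3192
Ratio = 3192 / 228 = 14.0

14.0


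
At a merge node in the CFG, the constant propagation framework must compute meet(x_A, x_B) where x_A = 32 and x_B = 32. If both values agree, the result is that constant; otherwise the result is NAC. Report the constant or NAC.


Meet operation: if both paths give the same constant, result is that constant; if they differ, result is NAC (not-a-constant).
Path A: 32, Path B: 32 -> equal
Result: constant -> 32

32


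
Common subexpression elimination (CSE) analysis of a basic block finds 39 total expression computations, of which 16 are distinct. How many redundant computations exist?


CSE count = total expressions - unique expressions
= 39 - 16 = 23

23


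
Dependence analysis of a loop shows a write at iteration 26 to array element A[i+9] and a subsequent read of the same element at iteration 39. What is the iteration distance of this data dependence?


Distance = read iteration - write iteration
= 39 - 26 = 13

13


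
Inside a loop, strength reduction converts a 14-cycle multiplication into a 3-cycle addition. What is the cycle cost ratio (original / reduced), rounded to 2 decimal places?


Ratio = mult_cost / add_cost = 14 / 3 = 4.67

4.67


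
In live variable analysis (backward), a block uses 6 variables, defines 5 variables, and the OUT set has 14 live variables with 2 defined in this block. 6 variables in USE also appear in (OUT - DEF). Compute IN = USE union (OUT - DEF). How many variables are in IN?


OUT - DEF: 14 - 2 = 12
|IN| = |USE| + |OUT - DEF| - |USE ∩ (OUT - DEF)| = 6 + 12 - 6 = 12

12


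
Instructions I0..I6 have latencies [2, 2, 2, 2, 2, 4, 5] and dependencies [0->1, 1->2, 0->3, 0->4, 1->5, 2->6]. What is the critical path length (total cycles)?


Compute longest path through dependency graph: dist(Ik) = max over predecessors of dist + latency(Ik).
dist(I0) = latency 2 = 2
dist(I1) = dist(I0) + 2 = 2 + 2 = 4
dist(I2) = dist(I1) + 2 = 4 + 2 = 6
dist(I3) = dist(I0) + 2 = 2 + 2 = 4
dist(I4) = dist(I0) + 2 = 2 + 2 = 4
dist(I5) = dist(I1) + 4 = 4 + 4 = 8
dist(I6) = dist(I2) + 5 = 6 + 5 = 11
Critical path = max dist = 11

11


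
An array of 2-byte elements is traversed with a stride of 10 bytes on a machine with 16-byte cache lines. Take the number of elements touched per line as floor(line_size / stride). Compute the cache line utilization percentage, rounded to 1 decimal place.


Elements per cache line = floor(16 / 10) = 1
Bytes used = 1 * 2 = 2
Utilization = 2 / 16 * 100 = 12.5%

12.5


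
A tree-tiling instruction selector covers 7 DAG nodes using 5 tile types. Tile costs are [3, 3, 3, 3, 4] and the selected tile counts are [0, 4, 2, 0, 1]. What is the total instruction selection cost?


Total cost = sum(count_i * cost_i)
= 0*3 + 4*3 + 2*3 + 0*3 + 1*4
= 22

22


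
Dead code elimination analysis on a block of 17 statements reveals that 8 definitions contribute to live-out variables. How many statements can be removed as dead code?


Dead code = total statements - live definitions
= 17 - 8 = 9

9


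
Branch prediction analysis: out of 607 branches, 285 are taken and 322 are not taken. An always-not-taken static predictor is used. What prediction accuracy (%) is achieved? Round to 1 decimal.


Predictor: always-not-taken
Correct predictions = 322
Accuracy = 322 / 607 * 100 = 53.0%

53.0


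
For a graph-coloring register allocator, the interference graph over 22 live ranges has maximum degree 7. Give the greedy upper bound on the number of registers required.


Greedy coloring never needs more than (max_degree + 1) colors: when coloring a vertex, at most max_degree neighbors are already colored.
Upper bound = 7 + 1 = 8

8


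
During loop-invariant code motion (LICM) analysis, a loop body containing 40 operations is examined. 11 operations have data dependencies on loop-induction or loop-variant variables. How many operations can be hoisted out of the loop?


Invariant candidates = total - loop-dependent
= 40 - 11 = 29

29


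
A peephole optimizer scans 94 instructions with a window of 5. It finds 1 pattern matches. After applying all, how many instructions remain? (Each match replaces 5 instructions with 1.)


Each match removes 4 instructions.
Total removed = 1 * 4 = 4
Remaining = 94 - 4 = 90

90


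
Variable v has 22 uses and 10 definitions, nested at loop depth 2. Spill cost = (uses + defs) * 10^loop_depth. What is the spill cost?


uses + defs = 22 + 10 = 32
10^2 = 100
Spill cost = 32 * 100 = 3200

3200


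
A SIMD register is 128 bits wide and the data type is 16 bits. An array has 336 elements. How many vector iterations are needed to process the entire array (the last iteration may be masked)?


Width = 128 / 16 = 8 elements per vector op
Iterations = ceil(336 / 8) = 42

42


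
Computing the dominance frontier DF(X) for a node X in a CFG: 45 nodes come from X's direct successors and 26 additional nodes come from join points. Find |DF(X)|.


DF(X) = direct successor contributions + join point contributions
= 45 + 26 = 71

71


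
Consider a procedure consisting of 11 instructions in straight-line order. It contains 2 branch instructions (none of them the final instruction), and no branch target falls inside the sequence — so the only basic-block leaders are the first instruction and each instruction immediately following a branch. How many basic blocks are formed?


With no in-sequence branch targets, the leaders are the first instruction plus the instruction after each branch.
Number of basic blocks = branches + 1
= 2 + 1 = 3

3


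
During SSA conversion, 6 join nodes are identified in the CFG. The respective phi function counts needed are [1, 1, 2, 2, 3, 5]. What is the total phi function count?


Total phi functions = sum of phi functions at each join node
= 1 + 1 + 2 + 2 + 3 + 5 = 14

14


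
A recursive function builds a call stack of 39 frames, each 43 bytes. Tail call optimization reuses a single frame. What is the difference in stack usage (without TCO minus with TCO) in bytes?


Without TCO: 39 * 43 = 1677 bytes
With TCO: reuse 1 frame = 43 bytes
Savings = 1677 - 43 = 1634

1634


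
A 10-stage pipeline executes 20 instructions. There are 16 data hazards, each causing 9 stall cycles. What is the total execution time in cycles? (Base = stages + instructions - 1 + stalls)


Base cycles = 10 + 20 - 1 = 29
Total stalls = 16 * 9 = 144
Total = 29 + 144 = 173

173


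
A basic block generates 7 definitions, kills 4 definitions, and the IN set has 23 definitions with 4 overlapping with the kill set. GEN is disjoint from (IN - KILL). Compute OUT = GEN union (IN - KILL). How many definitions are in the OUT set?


IN - KILL: 23 - 4 = 19 surviving definitions
OUT = GEN + surviving = 7 + 19 = 26

26


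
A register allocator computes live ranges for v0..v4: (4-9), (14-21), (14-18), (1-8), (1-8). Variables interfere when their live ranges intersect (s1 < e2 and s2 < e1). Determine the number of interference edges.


Check all pairs for overlapping intervals.
Two intervals (s1,e1) and (s2,e2) overlap if s1 < e2 and s2 < e1.
v0 (4-9) vs v1..v4: overlaps v3, v4 -> 2
v1 (14-21) vs v2..v4: overlaps v2 -> 1
v2 (14-18) vs v3..v4: overlaps none -> 0
v3 (1-8) vs v4: overlaps v4 -> 1
Total overlapping pairs = 2 + 1 + 0 + 1 = 4

4


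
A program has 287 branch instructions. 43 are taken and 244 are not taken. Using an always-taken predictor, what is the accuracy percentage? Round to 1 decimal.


Predictor: always-taken
Correct predictions = 43
Accuracy = 43 / 287 * 100 = 15.0%

15.0


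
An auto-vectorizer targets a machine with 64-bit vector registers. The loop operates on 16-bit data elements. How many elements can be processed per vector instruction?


Width = SIMD bits / data type bits
= 64 / 16 = 4

4


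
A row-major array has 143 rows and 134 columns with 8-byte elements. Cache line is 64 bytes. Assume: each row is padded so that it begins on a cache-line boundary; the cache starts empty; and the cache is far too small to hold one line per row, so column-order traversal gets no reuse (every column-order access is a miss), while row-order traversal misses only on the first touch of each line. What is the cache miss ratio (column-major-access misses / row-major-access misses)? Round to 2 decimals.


Each row occupies 134 * 8 = 1072 bytes and starts on a line boundary, so it spans ceil(1072 / 64) = 17 cache lines.
Row-major traversal misses (one per line touched): 143 * ceil(134 * 8 / 64) = 2431
Column-major traversal misses (no reuse, every access misses): 143 * 134 = 19162
Ratio = 19162 / 2431 = 7.88

7.88


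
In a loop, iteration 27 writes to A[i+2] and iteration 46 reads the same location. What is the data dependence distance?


Distance = read iteration - write iteration
= 46 - 27 = 19

19


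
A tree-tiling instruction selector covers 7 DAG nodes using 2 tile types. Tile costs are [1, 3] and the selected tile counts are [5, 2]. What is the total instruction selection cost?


Total cost = sum(count_i * cost_i)
= 5*1 + 2*3
= 11

11


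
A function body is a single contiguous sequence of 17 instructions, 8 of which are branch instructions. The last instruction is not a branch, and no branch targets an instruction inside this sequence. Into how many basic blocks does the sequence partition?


With no in-sequence branch targets, the leaders are the first instruction plus the instruction after each branch.
Number of basic blocks = branches + 1
= 8 + 1 = 9

9


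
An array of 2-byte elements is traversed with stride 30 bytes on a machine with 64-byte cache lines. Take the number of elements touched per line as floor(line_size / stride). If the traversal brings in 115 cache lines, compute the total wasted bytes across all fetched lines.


Elements per line = floor(64 / 30) = 2
Bytes used per line = 2 * 2 = 4
Wasted per line = 64 - 4 = 60
Total wasted = 60 * 115 = 6900

6900


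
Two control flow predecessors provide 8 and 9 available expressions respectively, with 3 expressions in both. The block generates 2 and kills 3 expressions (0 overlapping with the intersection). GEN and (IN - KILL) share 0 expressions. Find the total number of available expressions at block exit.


IN = intersection of predecessors = 3
IN - KILL = 3 - 0 = 3
|OUT| = |GEN| + |IN - KILL| - |GEN ∩ (IN - KILL)| = 2 + 3 - 0 = 5

5


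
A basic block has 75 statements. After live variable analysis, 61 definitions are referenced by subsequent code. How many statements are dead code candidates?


Dead code = total statements - live definitions
= 75 - 61 = 14

14


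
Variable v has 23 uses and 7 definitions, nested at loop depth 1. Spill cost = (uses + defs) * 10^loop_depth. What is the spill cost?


uses + defs = 23 + 7 = 30
10^1 = 10
Spill cost = 30 * 10 = 300

300


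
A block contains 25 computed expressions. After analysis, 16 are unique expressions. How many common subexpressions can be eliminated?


CSE count = total expressions - unique expressions
= 25 - 16 = 9

9


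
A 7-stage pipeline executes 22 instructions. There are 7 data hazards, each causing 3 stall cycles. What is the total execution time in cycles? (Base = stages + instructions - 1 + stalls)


Base cycles = 7 + 22 - 1 = 28
Total stalls = 7 * 3 = 21
Total = 28 + 21 = 49

49


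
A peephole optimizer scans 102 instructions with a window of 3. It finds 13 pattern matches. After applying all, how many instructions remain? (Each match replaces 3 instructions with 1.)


Each match removes 2 instructions.
Total removed = 13 * 2 = 26
Remaining = 102 - 26 = 76

76


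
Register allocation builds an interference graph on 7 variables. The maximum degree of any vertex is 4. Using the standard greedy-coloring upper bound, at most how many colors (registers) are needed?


Greedy coloring never needs more than (max_degree + 1) colors: when coloring a vertex, at most max_degree neighbors are already colored.
Upper bound = 4 + 1 = 5

5


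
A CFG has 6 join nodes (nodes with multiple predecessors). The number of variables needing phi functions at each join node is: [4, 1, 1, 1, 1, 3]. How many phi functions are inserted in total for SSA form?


Total phi functions = sum of phi functions at each join node
= 4 + 1 + 1 + 1 + 1 + 3 = 11

11


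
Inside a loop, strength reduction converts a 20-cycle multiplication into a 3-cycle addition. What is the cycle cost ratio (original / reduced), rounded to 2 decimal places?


Ratio = mult_cost / add_cost = 20 / 3 = 6.67

6.67


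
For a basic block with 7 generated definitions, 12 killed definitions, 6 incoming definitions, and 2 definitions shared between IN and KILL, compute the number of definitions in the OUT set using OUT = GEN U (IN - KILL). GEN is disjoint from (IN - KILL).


IN - KILL: 6 - 2 = 4 surviving definitions
OUT = GEN + surviving = 7 + 4 = 11

11


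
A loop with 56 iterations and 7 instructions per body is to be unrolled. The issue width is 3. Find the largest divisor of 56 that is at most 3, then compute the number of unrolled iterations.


Largest divisor of 56 <= 3 is 2
New iterations = 56 / 2 = 28

28


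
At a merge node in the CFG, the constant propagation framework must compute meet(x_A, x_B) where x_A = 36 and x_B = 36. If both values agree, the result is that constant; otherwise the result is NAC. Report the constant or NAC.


Meet operation: if both paths give the same constant, result is that constant; if they differ, result is NAC (not-a-constant).
Path A: 36, Path B: 36 -> equal
Result: constant -> 36

36


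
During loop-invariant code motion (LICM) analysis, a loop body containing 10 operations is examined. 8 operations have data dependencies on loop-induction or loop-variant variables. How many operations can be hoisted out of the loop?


Invariant candidates = total - loop-dependent
= 10 - 8 = 2

2


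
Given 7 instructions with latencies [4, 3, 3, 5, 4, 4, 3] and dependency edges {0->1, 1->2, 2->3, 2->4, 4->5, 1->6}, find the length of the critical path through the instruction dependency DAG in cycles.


Compute longest path through dependency graph: dist(Ik) = max over predecessors of dist + latency(Ik).
dist(I0) = latency 4 = 4
dist(I1) = dist(I0) + 3 = 4 + 3 = 7
dist(I2) = dist(I1) + 3 = 7 + 3 = 10
dist(I3) = dist(I2) + 5 = 10 + 5 = 15
dist(I4) = dist(I2) + 4 = 10 + 4 = 14
dist(I5) = dist(I4) + 4 = 14 + 4 = 18
dist(I6) = dist(I1) + 3 = 7 + 3 = 10
Critical path = max dist = 18

18


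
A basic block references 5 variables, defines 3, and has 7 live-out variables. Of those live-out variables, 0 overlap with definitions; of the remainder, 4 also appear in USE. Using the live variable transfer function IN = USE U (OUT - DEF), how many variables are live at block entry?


OUT - DEF: 7 - 0 = 7
|IN| = |USE| + |OUT - DEF| - |USE ∩ (OUT - DEF)| = 5 + 7 - 4 = 8

8


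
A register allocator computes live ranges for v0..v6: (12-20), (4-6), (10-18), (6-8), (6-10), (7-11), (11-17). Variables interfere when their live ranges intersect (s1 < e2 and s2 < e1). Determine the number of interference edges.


Check all pairs for overlapping intervals.
Two intervals (s1,e1) and (s2,e2) overlap if s1 < e2 and s2 < e1.
v0 (12-20) vs v1..v6: overlaps v2, v6 -> 2
v1 (4-6) vs v2..v6: overlaps none -> 0
v2 (10-18) vs v3..v6: overlaps v5, v6 -> 2
v3 (6-8) vs v4..v6: overlaps v4, v5 -> 2
v4 (6-10) vs v5..v6: overlaps v5 -> 1
v5 (7-11) vs v6: overlaps none -> 0
Total overlapping pairs = 2 + 0 + 2 + 2 + 1 + 0 = 7

7


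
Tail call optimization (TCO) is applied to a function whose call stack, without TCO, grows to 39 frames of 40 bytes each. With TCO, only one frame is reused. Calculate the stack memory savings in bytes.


Without TCO: 39 * 40 = 1560 bytes
With TCO: reuse 1 frame = 40 bytes
Savings = 1560 - 40 = 1520

1520


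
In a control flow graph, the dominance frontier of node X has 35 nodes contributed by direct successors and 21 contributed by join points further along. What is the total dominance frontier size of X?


DF(X) = direct successor contributions + join point contributions
= 35 + 21 = 56

56


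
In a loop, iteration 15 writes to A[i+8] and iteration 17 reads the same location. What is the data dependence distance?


Distance = read iteration - write iteration
= 17 - 15 = 2

2


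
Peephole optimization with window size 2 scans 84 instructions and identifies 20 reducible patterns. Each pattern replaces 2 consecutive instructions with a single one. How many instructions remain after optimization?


Each match removes 1 instructions.
Total removed = 20 * 1 = 20
Remaining = 84 - 20 = 64

64


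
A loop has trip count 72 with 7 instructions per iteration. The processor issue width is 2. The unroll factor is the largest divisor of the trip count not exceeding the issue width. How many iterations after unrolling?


Largest divisor of 72 <= 2 is 2
New iterations = 72 / 2 = 36

36


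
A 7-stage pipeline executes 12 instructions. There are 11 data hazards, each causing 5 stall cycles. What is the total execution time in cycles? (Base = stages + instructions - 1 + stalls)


Base cycles = 7 + 12 - 1 = 18
Total stalls = 11 * 5 = 55
Total = 18 + 55 = 73

73


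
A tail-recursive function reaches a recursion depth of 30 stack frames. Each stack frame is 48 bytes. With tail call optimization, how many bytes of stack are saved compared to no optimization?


Without TCO: 30 * 48 = 1440 bytes
With TCO: reuse 1 frame = 48 bytes
Savings = 1440 - 48 = 1392

1392


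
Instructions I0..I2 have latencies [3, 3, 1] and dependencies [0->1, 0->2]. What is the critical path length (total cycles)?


Compute longest path through dependency graph: dist(Ik) = max over predecessors of dist + latency(Ik).
dist(I0) = latency 3 = 3
dist(I1) = dist(I0) + 3 = 3 + 3 = 6
dist(I2) = dist(I0) + 1 = 3 + 1 = 4
Critical path = max dist = 6

6


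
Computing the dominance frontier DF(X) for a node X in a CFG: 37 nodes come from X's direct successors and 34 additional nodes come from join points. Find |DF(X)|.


DF(X) = direct successor contributions + join point contributions
= 37 + 34 = 71

71


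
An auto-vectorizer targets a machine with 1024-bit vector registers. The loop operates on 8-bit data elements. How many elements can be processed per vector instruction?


Width = SIMD bits / data type bits
= 1024 / 8 = 128

128


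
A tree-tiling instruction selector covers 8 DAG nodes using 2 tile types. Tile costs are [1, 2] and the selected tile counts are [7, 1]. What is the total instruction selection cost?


Total cost = sum(count_i * cost_i)
= 7*1 + 1*2
= 9

9


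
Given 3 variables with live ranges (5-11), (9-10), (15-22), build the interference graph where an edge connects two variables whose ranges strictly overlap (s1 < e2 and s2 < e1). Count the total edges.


Check all pairs for overlapping intervals.
Two intervals (s1,e1) and (s2,e2) overlap if s1 < e2 and s2 < e1.
v0 (5-11) vs v1..v2: overlaps v1 -> 1
v1 (9-10) vs v2: overlaps none -> 0
Total overlapping pairs = 1 + 0 = 1

1


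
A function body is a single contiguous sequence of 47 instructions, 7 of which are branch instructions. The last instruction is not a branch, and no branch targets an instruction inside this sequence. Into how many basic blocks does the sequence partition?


With no in-sequence branch targets, the leaders are the first instruction plus the instruction after each branch.
Number of basic blocks = branches + 1
= 7 + 1 = 8

8


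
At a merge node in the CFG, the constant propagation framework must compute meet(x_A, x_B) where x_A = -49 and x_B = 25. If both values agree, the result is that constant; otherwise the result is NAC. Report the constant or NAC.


Meet operation: if both paths give the same constant, result is that constant; if they differ, result is NAC (not-a-constant).
Path A: -49, Path B: 25 -> differ
Result: not-a-constant -> NAC

NAC


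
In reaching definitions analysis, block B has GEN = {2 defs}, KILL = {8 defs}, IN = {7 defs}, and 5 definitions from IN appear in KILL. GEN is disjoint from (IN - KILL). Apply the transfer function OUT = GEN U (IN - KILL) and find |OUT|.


IN - KILL: 7 - 5 = 2 surviving definitions
OUT = GEN + surviving = 2 + 2 = 4

4


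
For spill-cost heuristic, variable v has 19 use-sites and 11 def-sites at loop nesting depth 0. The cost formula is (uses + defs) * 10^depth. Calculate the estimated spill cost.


uses + defs = 19 + 11 = 30
10^0 = 1
Spill cost = 30 * 1 = 30

30


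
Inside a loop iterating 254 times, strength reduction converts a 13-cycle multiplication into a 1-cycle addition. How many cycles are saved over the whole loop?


Per-iteration saving = 13 - 1 = 12
Total saved = 254 * 12 = 3048

3048


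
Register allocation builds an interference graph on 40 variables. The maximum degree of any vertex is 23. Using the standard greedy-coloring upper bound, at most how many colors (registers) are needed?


Greedy coloring never needs more than (max_degree + 1) colors: when coloring a vertex, at most max_degree neighbors are already colored.
Upper bound = 23 + 1 = 24

24


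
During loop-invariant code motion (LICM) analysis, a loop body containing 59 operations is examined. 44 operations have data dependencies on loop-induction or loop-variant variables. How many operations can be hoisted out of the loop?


Invariant candidates = total - loop-dependent
= 59 - 44 = 15

15


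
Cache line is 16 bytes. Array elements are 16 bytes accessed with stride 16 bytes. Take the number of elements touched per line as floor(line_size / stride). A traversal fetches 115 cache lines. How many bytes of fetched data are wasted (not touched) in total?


Elements per line = floor(16 / 16) = 1
Bytes used per line = 1 * 16 = 16
Wasted per line = 16 - 16 = 0
Total wasted = 0 * 115 = 0

0


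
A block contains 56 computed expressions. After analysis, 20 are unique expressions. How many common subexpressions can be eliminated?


CSE count = total expressions - unique expressions
= 56 - 20 = 36

36


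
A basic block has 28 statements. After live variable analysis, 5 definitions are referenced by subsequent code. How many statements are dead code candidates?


Dead code = total statements - live definitions
= 28 - 5 = 23

23


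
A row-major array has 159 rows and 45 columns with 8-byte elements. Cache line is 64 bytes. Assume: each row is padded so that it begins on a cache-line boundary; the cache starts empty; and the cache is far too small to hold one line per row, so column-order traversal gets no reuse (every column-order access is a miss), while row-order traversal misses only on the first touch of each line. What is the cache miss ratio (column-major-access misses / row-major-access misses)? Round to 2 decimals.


Each row occupies 45 * 8 = 360 bytes and starts on a line boundary, so it spans ceil(360 / 64) = 6 cache lines.
Row-major traversal misses (one per line touched): 159 * ceil(45 * 8 / 64) = 954
Column-major traversal misses (no reuse, every access misses): 159 * 45 = 7155
Ratio = 7155 / 954 = 7.5

7.5


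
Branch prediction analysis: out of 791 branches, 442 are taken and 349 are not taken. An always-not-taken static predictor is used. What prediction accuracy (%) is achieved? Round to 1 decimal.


Predictor: always-not-taken
Correct predictions = 349
Accuracy = 349 / 791 * 100 = 44.1%

44.1


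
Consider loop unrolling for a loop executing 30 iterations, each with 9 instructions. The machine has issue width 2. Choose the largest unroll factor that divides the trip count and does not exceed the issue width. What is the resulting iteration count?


Largest divisor of 30 <= 2 is 2
New iterations = 30 / 2 = 15

15


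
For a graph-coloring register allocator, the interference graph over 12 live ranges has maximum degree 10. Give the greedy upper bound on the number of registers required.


Greedy coloring never needs more than (max_degree + 1) colors: when coloring a vertex, at most max_degree neighbors are already colored.
Upper bound = 10 + 1 = 11

11


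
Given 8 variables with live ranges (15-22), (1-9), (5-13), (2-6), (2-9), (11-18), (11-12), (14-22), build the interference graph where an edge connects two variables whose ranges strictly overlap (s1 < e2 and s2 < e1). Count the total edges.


Check all pairs for overlapping intervals.
Two intervals (s1,e1) and (s2,e2) overlap if s1 < e2 and s2 < e1.
v0 (15-22) vs v1..v7: overlaps v5, v7 -> 2
v1 (1-9) vs v2..v7: overlaps v2, v3, v4 -> 3
v2 (5-13) vs v3..v7: overlaps v3, v4, v5, v6 -> 4
v3 (2-6) vs v4..v7: overlaps v4 -> 1
v4 (2-9) vs v5..v7: overlaps none -> 0
v5 (11-18) vs v6..v7: overlaps v6, v7 -> 2
v6 (11-12) vs v7: overlaps none -> 0
Total overlapping pairs = 2 + 3 + 4 + 1 + 0 + 2 + 0 = 12

12


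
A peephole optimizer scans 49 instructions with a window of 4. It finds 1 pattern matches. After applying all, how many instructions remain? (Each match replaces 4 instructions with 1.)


Each match removes 3 instructions.
Total removed = 1 * 3 = 3
Remaining = 49 - 3 = 46

46


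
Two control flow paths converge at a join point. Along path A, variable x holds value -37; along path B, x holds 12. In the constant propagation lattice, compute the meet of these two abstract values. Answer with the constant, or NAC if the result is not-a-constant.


Meet operation: if both paths give the same constant, result is that constant; if they differ, result is NAC (not-a-constant).
Path A: -37, Path B: 12 -> differ
Result: not-a-constant -> NAC

NAC


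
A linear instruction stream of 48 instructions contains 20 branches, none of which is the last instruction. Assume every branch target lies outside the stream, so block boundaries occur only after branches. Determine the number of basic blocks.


With no in-sequence branch targets, the leaders are the first instruction plus the instruction after each branch.
Number of basic blocks = branches + 1
= 20 + 1 = 21

21


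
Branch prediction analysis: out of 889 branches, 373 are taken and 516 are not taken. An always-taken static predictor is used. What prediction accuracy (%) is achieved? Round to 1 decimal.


Predictor: always-taken
Correct predictions = 373
Accuracy = 373 / 889 * 100 = 42.0%

42.0


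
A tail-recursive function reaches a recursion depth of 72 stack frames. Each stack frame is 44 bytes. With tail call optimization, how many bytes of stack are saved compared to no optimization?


Without TCO: 72 * 44 = 3168 bytes
With TCO: reuse 1 frame = 44 bytes
Savings = 3168 - 44 = 3124

3124


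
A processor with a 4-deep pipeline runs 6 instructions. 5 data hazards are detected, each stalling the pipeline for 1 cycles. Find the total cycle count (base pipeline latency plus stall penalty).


Base cycles = 4 + 6 - 1 = 9
Total stalls = 5 * 1 = 5
Total = 9 + 5 = 14

14


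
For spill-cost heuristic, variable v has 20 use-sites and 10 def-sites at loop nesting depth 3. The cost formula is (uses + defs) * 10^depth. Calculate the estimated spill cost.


uses + defs = 20 + 10 = 30
10^3 = 1000
Spill cost = 30 * 1000 = 30000

30000


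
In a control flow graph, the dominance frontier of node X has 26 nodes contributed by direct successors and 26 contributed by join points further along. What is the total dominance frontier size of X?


DF(X) = direct successor contributions + join point contributions
= 26 + 26 = 52

52


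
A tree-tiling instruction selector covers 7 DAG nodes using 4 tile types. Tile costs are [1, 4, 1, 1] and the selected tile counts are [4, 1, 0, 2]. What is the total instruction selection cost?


Total cost = sum(count_i * cost_i)
= 4*1 + 1*4 + 0*1 + 2*1
= 10

10


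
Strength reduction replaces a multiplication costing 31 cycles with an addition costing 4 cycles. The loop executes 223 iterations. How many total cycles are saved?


Per-iteration saving = 31 - 4 = 27
Total saved = 223 * 27 = 6021

6021


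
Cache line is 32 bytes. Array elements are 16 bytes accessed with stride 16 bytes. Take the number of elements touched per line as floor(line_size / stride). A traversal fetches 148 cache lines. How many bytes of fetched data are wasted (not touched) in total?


Elements per line = floor(32 / 16) = 2
Bytes used per line = 2 * 16 = 32
Wasted per line = 32 - 32 = 0
Total wasted = 0 * 148 = 0

0


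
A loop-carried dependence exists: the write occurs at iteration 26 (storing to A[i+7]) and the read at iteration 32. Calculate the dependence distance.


Distance = read iteration - write iteration
= 32 - 26 = 6

6


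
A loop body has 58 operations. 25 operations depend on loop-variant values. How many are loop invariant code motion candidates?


Invariant candidates = total - loop-dependent
= 58 - 25 = 33

33


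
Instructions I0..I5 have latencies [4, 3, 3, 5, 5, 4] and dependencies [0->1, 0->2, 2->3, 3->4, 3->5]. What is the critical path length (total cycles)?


Compute longest path through dependency graph: dist(Ik) = max over predecessors of dist + latency(Ik).
dist(I0) = latency 4 = 4
dist(I1) = dist(I0) + 3 = 4 + 3 = 7
dist(I2) = dist(I0) + 3 = 4 + 3 = 7
dist(I3) = dist(I2) + 5 = 7 + 5 = 12
dist(I4) = dist(I3) + 5 = 12 + 5 = 17
dist(I5) = dist(I3) + 4 = 12 + 4 = 16
Critical path = max dist = 17

17


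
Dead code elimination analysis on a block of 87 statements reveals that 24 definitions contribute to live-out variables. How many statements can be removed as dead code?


Dead code = total statements - live definitions
= 87 - 24 = 63

63


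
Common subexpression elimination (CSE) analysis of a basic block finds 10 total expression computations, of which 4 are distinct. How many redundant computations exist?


CSE count = total expressions - unique expressions
= 10 - 4 = 6

6


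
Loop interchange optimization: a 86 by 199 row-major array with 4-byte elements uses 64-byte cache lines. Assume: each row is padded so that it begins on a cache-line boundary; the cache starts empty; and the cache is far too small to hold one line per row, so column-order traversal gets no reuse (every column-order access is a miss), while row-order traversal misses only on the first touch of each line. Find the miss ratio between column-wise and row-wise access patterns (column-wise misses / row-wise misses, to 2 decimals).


Each row occupies 199 * 4 = 796 bytes and starts on a line boundary, so it spans ceil(796 / 64) = 13 cache lines.
Row-major traversal misses (one per line touched): 86 * ceil(199 * 4 / 64) = 1118
Column-major traversal misses (no reuse, every access misses): 86 * 199 = 17114
Ratio = 17114 / 1118 = 15.31

15.31


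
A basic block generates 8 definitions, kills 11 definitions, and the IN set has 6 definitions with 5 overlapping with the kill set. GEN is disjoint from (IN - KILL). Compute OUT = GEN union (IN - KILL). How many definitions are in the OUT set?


IN - KILL: 6 - 5 = 1 surviving definitions
OUT = GEN + surviving = 8 + 1 = 9

9


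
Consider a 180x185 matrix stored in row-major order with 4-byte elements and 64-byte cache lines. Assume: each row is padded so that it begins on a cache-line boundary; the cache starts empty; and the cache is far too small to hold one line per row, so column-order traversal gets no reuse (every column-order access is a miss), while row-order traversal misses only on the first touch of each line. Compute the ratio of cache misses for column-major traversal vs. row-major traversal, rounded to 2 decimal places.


Each row occupies 185 * 4 = 740 bytes and starts on a line boundary, so it spans ceil(740 / 64) = 12 cache lines.
Row-major traversal misses (one per line touched): 180 * ceil(185 * 4 / 64) = 2160
Column-major traversal misses (no reuse, every access misses): 180 * 185 = 33300
Ratio = 33300 / 2160 = 15.42

15.42


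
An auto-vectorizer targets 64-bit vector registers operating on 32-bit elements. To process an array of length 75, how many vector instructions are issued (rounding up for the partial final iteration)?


Width = 64 / 32 = 2 elements per vector op
Iterations = ceil(75 / 2) = 38

38


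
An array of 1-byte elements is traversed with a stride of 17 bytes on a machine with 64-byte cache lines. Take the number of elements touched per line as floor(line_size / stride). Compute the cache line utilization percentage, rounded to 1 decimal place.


Elements per cache line = floor(64 / 17) = 3
Bytes used = 3 * 1 = 3
Utilization = 3 / 64 * 100 = 4.7%

4.7


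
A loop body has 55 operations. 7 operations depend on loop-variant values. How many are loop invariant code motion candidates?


Invariant candidates = total - loop-dependent
= 55 - 7 = 48

48


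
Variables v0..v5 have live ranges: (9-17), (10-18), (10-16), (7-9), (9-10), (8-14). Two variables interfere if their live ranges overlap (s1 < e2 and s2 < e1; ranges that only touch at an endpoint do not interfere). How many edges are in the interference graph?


Check all pairs for overlapping intervals.
Two intervals (s1,e1) and (s2,e2) overlap if s1 < e2 and s2 < e1.
v0 (9-17) vs v1..v5: overlaps v1, v2, v4, v5 -> 4
v1 (10-18) vs v2..v5: overlaps v2, v5 -> 2
v2 (10-16) vs v3..v5: overlaps v5 -> 1
v3 (7-9) vs v4..v5: overlaps v5 -> 1
v4 (9-10) vs v5: overlaps v5 -> 1
Total overlapping pairs = 4 + 2 + 1 + 1 + 1 = 9

9


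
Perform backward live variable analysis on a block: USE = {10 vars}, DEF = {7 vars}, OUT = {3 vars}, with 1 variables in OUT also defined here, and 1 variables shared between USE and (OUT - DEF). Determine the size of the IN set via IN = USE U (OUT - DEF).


OUT - DEF: 3 - 1 = 2
|IN| = |USE| + |OUT - DEF| - |USE ∩ (OUT - DEF)| = 10 + 2 - 1 = 11

11


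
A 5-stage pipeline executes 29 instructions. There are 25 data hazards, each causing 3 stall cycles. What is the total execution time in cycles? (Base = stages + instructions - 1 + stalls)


Base cycles = 5 + 29 - 1 = 33
Total stalls = 25 * 3 = 75
Total = 33 + 75 = 108

108


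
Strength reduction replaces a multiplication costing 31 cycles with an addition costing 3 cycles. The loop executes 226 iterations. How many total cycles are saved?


Per-iteration saving = 31 - 3 = 28
Total saved = 226 * 28 = 6328

6328


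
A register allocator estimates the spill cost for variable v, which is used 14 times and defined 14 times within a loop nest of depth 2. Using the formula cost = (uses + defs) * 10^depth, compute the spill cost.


uses + defs = 14 + 14 = 28
10^2 = 100
Spill cost = 28 * 100 = 2800

2800


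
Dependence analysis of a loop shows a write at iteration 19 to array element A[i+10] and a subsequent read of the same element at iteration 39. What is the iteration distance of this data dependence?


Distance = read iteration - write iteration
= 39 - 19 = 20

20


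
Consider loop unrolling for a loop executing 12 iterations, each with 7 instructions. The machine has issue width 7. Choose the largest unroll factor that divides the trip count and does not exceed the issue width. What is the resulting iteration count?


Largest divisor of 12 <= 7 is 6
New iterations = 12 / 6 = 2

2


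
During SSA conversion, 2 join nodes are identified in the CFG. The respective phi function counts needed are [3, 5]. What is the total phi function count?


Total phi functions = sum of phi functions at each join node
= 3 + 5 = 8

8


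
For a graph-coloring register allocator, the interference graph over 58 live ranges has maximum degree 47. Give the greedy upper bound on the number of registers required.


Greedy coloring never needs more than (max_degree + 1) colors: when coloring a vertex, at most max_degree neighbors are already colored.
Upper bound = 47 + 1 = 48

48


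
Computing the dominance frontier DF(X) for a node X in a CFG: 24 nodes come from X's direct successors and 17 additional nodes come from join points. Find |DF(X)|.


DF(X) = direct successor contributions + join point contributions
= 24 + 17 = 41

41


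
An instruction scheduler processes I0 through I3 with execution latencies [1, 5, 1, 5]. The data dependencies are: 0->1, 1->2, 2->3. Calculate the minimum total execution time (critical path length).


Compute longest path through dependency graph: dist(Ik) = max over predecessors of dist + latency(Ik).
dist(I0) = latency 1 = 1
dist(I1) = dist(I0) + 5 = 1 + 5 = 6
dist(I2) = dist(I1) + 1 = 6 + 1 = 7
dist(I3) = dist(I2) + 5 = 7 + 5 = 12
Critical path = max dist = 12

12


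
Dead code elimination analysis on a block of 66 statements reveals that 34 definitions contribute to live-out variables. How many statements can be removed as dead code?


Dead code = total statements - live definitions
= 66 - 34 = 32

32
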